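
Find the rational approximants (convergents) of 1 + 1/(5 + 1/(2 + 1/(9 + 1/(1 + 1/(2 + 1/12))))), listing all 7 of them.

1/1, 6/5, 13/11, 123/104, 136/115, 395/334, 4876/4123

Using the convergent recurrence p_i = a_i*p_{i-1} + p_{i-2}, q_i = a_i*q_{i-1} + q_{i-2} with p_{-2}=0, p_{-1}=1, q_{-2}=1, q_{-1}=0:
  i=0: a_0=1, p_0 = 1*1 + 0 = 1, q_0 = 1*0 + 1 = 1.
  i=1: a_1=5, p_1 = 5*1 + 1 = 6, q_1 = 5*1 + 0 = 5.
  i=2: a_2=2, p_2 = 2*6 + 1 = 13, q_2 = 2*5 + 1 = 11.
  i=3: a_3=9, p_3 = 9*13 + 6 = 123, q_3 = 9*11 + 5 = 104.
  i=4: a_4=1, p_4 = 1*123 + 13 = 136, q_4 = 1*104 + 11 = 115.
  i=5: a_5=2, p_5 = 2*136 + 123 = 395, q_5 = 2*115 + 104 = 334.
  i=6: a_6=12, p_6 = 12*395 + 136 = 4876, q_6 = 12*334 + 115 = 4123.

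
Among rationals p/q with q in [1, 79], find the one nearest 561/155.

Expand x = 561/155 as a continued fraction with the Euclidean algorithm:
  561 = 3*155 + 96, so a_0 = 3.
  155 = 1*96 + 59, so a_1 = 1.
  96 = 1*59 + 37, so a_2 = 1.
  59 = 1*37 + 22, so a_3 = 1.
  37 = 1*22 + 15, so a_4 = 1.
  22 = 1*15 + 7, so a_5 = 1.
  15 = 2*7 + 1, so a_6 = 2.
  7 = 7*1 + 0, so a_7 = 7.
so x = [3; 1, 1, 1, 1, 1, 2, 7].
Convergents (p_i = a_i*p_{i-1} + p_{i-2}, q_i = a_i*q_{i-1} + q_{i-2} with p_{-2}=0, p_{-1}=1, q_{-2}=1, q_{-1}=0), until the denominator exceeds 79:
  i=0: a_0=3, p_0 = 3*1 + 0 = 3, q_0 = 3*0 + 1 = 1.
  i=1: a_1=1, p_1 = 1*3 + 1 = 4, q_1 = 1*1 + 0 = 1.
  i=2: a_2=1, p_2 = 1*4 + 3 = 7, q_2 = 1*1 + 1 = 2.
  i=3: a_3=1, p_3 = 1*7 + 4 = 11, q_3 = 1*2 + 1 = 3.
  i=4: a_4=1, p_4 = 1*11 + 7 = 18, q_4 = 1*3 + 2 = 5.
  i=5: a_5=1, p_5 = 1*18 + 11 = 29, q_5 = 1*5 + 3 = 8.
  i=6: a_6=2, p_6 = 2*29 + 18 = 76, q_6 = 2*8 + 5 = 21.
  i=7: a_7=7, p_7 = 7*76 + 29 = 561, q_7 = 7*21 + 8 = 155.
q_7 = 155 > 79, so the last convergent with denominator <= 79 is p_6/q_6 = 76/21.
The closest fraction with denominator <= 79 is either p_6/q_6 or the intermediate fraction (k*p_6 + p_5)/(k*q_6 + q_5) with the largest k >= 1 whose denominator stays <= 79; these approach x as k grows, and every other convergent or intermediate fraction in range is farther away.
Largest k: floor((79 - q_5)/q_6) = floor((79 - 8)/21) = 3.
That gives (3*76 + 29)/(3*21 + 8) = 257/71.
Compare the errors: |x - 76/21| = |561*21 - 76*155|/(155*21) = 1/3255, and |x - 257/71| = |561*71 - 257*155|/(155*71) = 4/11005.
Cross-multiplying, 1*11005 = 11005 < 13020 = 4*3255, so 1/3255 is smaller: the convergent 76/21 is closer to x than 257/71.

76/21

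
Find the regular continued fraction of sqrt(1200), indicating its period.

Write x_i = (sqrt(1200) + m_i)/d_i with (m_0, d_0) = (0, 1). a_0 = floor(sqrt(1200)) = 34, since 34^2 = 1156 <= 1200 < 1225 = 35^2.
Iterate m_{i+1} = d_i*a_i - m_i, d_{i+1} = (1200 - m_{i+1}^2)/d_i, a_{i+1} = floor((a_0 + m_{i+1})/d_{i+1}):
  m_1 = 1*34 - 0 = 34, d_1 = (1200 - 34^2)/1 = 44/1 = 44, a_1 = floor((34 + 34)/44) = 1.
  m_2 = 44*1 - 34 = 10, d_2 = (1200 - 10^2)/44 = 1100/44 = 25, a_2 = floor((34 + 10)/25) = 1.
  m_3 = 25*1 - 10 = 15, d_3 = (1200 - 15^2)/25 = 975/25 = 39, a_3 = floor((34 + 15)/39) = 1.
  m_4 = 39*1 - 15 = 24, d_4 = (1200 - 24^2)/39 = 624/39 = 16, a_4 = floor((34 + 24)/16) = 3.
  m_5 = 16*3 - 24 = 24, d_5 = (1200 - 24^2)/16 = 624/16 = 39, a_5 = floor((34 + 24)/39) = 1.
  m_6 = 39*1 - 24 = 15, d_6 = (1200 - 15^2)/39 = 975/39 = 25, a_6 = floor((34 + 15)/25) = 1.
  m_7 = 25*1 - 15 = 10, d_7 = (1200 - 10^2)/25 = 1100/25 = 44, a_7 = floor((34 + 10)/44) = 1.
  m_8 = 44*1 - 10 = 34, d_8 = (1200 - 34^2)/44 = 44/44 = 1, a_8 = floor((34 + 34)/1) = 68.
  m_9 = 1*68 - 34 = 34, d_9 = (1200 - 34^2)/1 = 44/1 = 44: (m_9, d_9) = (m_1, d_1) = (34, 44), so from here the quotients repeat a_1, ..., a_8; the period length is 8.
Hence the expansion of sqrt(1200) is a_0 = 34 followed by the repeating block 1, 1, 1, 3, 1, 1, 1, 68 (period 8).

[34; (1, 1, 1, 3, 1, 1, 1, 68)]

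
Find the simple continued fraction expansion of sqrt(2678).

[51; (1, 2, 1, 102)]

Write x_i = (sqrt(2678) + m_i)/d_i with (m_0, d_0) = (0, 1). a_0 = floor(sqrt(2678)) = 51, since 51^2 = 2601 <= 2678 < 2704 = 52^2.
Iterate m_{i+1} = d_i*a_i - m_i, d_{i+1} = (2678 - m_{i+1}^2)/d_i, a_{i+1} = floor((a_0 + m_{i+1})/d_{i+1}):
  m_1 = 1*51 - 0 = 51, d_1 = (2678 - 51^2)/1 = 77/1 = 77, a_1 = floor((51 + 51)/77) = 1.
  m_2 = 77*1 - 51 = 26, d_2 = (2678 - 26^2)/77 = 2002/77 = 26, a_2 = floor((51 + 26)/26) = 2.
  m_3 = 26*2 - 26 = 26, d_3 = (2678 - 26^2)/26 = 2002/26 = 77, a_3 = floor((51 + 26)/77) = 1.
  m_4 = 77*1 - 26 = 51, d_4 = (2678 - 51^2)/77 = 77/77 = 1, a_4 = floor((51 + 51)/1) = 102.
  m_5 = 1*102 - 51 = 51, d_5 = (2678 - 51^2)/1 = 77/1 = 77: (m_5, d_5) = (m_1, d_1) = (51, 77), so from here the quotients repeat a_1, ..., a_4; the period length is 4.
Hence the expansion of sqrt(2678) is a_0 = 51 followed by the repeating block 1, 2, 1, 102 (period 4).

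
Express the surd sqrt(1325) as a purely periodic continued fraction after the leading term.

Write x_i = (sqrt(1325) + m_i)/d_i with (m_0, d_0) = (0, 1). a_0 = floor(sqrt(1325)) = 36, since 36^2 = 1296 <= 1325 < 1369 = 37^2.
Iterate m_{i+1} = d_i*a_i - m_i, d_{i+1} = (1325 - m_{i+1}^2)/d_i, a_{i+1} = floor((a_0 + m_{i+1})/d_{i+1}):
  m_1 = 1*36 - 0 = 36, d_1 = (1325 - 36^2)/1 = 29/1 = 29, a_1 = floor((36 + 36)/29) = 2.
  m_2 = 29*2 - 36 = 22, d_2 = (1325 - 22^2)/29 = 841/29 = 29, a_2 = floor((36 + 22)/29) = 2.
  m_3 = 29*2 - 22 = 36, d_3 = (1325 - 36^2)/29 = 29/29 = 1, a_3 = floor((36 + 36)/1) = 72.
  m_4 = 1*72 - 36 = 36, d_4 = (1325 - 36^2)/1 = 29/1 = 29: (m_4, d_4) = (m_1, d_1) = (36, 29), so from here the quotients repeat a_1, ..., a_3; the period length is 3.
Hence the expansion of sqrt(1325) is a_0 = 36 followed by the repeating block 2, 2, 72 (period 3).

[36; (2, 2, 72)]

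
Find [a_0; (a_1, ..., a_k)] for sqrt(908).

Write x_i = (sqrt(908) + m_i)/d_i with (m_0, d_0) = (0, 1). a_0 = floor(sqrt(908)) = 30, since 30^2 = 900 <= 908 < 961 = 31^2.
Iterate m_{i+1} = d_i*a_i - m_i, d_{i+1} = (908 - m_{i+1}^2)/d_i, a_{i+1} = floor((a_0 + m_{i+1})/d_{i+1}):
  m_1 = 1*30 - 0 = 30, d_1 = (908 - 30^2)/1 = 8/1 = 8, a_1 = floor((30 + 30)/8) = 7.
  m_2 = 8*7 - 30 = 26, d_2 = (908 - 26^2)/8 = 232/8 = 29, a_2 = floor((30 + 26)/29) = 1.
  m_3 = 29*1 - 26 = 3, d_3 = (908 - 3^2)/29 = 899/29 = 31, a_3 = floor((30 + 3)/31) = 1.
  m_4 = 31*1 - 3 = 28, d_4 = (908 - 28^2)/31 = 124/31 = 4, a_4 = floor((30 + 28)/4) = 14.
  m_5 = 4*14 - 28 = 28, d_5 = (908 - 28^2)/4 = 124/4 = 31, a_5 = floor((30 + 28)/31) = 1.
  m_6 = 31*1 - 28 = 3, d_6 = (908 - 3^2)/31 = 899/31 = 29, a_6 = floor((30 + 3)/29) = 1.
  m_7 = 29*1 - 3 = 26, d_7 = (908 - 26^2)/29 = 232/29 = 8, a_7 = floor((30 + 26)/8) = 7.
  m_8 = 8*7 - 26 = 30, d_8 = (908 - 30^2)/8 = 8/8 = 1, a_8 = floor((30 + 30)/1) = 60.
  m_9 = 1*60 - 30 = 30, d_9 = (908 - 30^2)/1 = 8/1 = 8: (m_9, d_9) = (m_1, d_1) = (30, 8), so from here the quotients repeat a_1, ..., a_8; the period length is 8.
Hence the expansion of sqrt(908) is a_0 = 30 followed by the repeating block 7, 1, 1, 14, 1, 1, 7, 60 (period 8).

[30; (7, 1, 1, 14, 1, 1, 7, 60)]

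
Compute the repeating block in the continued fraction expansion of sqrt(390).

Write x_i = (sqrt(390) + m_i)/d_i with (m_0, d_0) = (0, 1). a_0 = floor(sqrt(390)) = 19, since 19^2 = 361 <= 390 < 400 = 20^2.
Iterate m_{i+1} = d_i*a_i - m_i, d_{i+1} = (390 - m_{i+1}^2)/d_i, a_{i+1} = floor((a_0 + m_{i+1})/d_{i+1}):
  m_1 = 1*19 - 0 = 19, d_1 = (390 - 19^2)/1 = 29/1 = 29, a_1 = floor((19 + 19)/29) = 1.
  m_2 = 29*1 - 19 = 10, d_2 = (390 - 10^2)/29 = 290/29 = 10, a_2 = floor((19 + 10)/10) = 2.
  m_3 = 10*2 - 10 = 10, d_3 = (390 - 10^2)/10 = 290/10 = 29, a_3 = floor((19 + 10)/29) = 1.
  m_4 = 29*1 - 10 = 19, d_4 = (390 - 19^2)/29 = 29/29 = 1, a_4 = floor((19 + 19)/1) = 38.
  m_5 = 1*38 - 19 = 19, d_5 = (390 - 19^2)/1 = 29/1 = 29: (m_5, d_5) = (m_1, d_1) = (19, 29), so from here the quotients repeat a_1, ..., a_4; the period length is 4.
Hence the expansion of sqrt(390) is a_0 = 19 followed by the repeating block 1, 2, 1, 38 (period 4).

[19; (1, 2, 1, 38)]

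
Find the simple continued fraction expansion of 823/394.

Run the Euclidean algorithm on 823 and 394; the successive quotients are the partial quotients a_0, a_1, ... (each step inverts the fractional part left over by the previous one):
  823 = 2*394 + 35, so a_0 = 2.
  394 = 11*35 + 9, so a_1 = 11.
  35 = 3*9 + 8, so a_2 = 3.
  9 = 1*8 + 1, so a_3 = 1.
  8 = 8*1 + 0, so a_4 = 8.
The remainder reaches 0 after 5 divisions, so the expansion has 5 partial quotients, read off in order.

[2; 11, 3, 1, 8]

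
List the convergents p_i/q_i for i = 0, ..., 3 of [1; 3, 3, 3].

1/1, 4/3, 13/10, 43/33

Using the convergent recurrence p_i = a_i*p_{i-1} + p_{i-2}, q_i = a_i*q_{i-1} + q_{i-2} with p_{-2}=0, p_{-1}=1, q_{-2}=1, q_{-1}=0:
  i=0: a_0=1, p_0 = 1*1 + 0 = 1, q_0 = 1*0 + 1 = 1.
  i=1: a_1=3, p_1 = 3*1 + 1 = 4, q_1 = 3*1 + 0 = 3.
  i=2: a_2=3, p_2 = 3*4 + 1 = 13, q_2 = 3*3 + 1 = 10.
  i=3: a_3=3, p_3 = 3*13 + 4 = 43, q_3 = 3*10 + 3 = 33.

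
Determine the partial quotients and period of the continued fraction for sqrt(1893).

[43; (1, 1, 28, 1, 1, 86)]

Write x_i = (sqrt(1893) + m_i)/d_i with (m_0, d_0) = (0, 1). a_0 = floor(sqrt(1893)) = 43, since 43^2 = 1849 <= 1893 < 1936 = 44^2.
Iterate m_{i+1} = d_i*a_i - m_i, d_{i+1} = (1893 - m_{i+1}^2)/d_i, a_{i+1} = floor((a_0 + m_{i+1})/d_{i+1}):
  m_1 = 1*43 - 0 = 43, d_1 = (1893 - 43^2)/1 = 44/1 = 44, a_1 = floor((43 + 43)/44) = 1.
  m_2 = 44*1 - 43 = 1, d_2 = (1893 - 1^2)/44 = 1892/44 = 43, a_2 = floor((43 + 1)/43) = 1.
  m_3 = 43*1 - 1 = 42, d_3 = (1893 - 42^2)/43 = 129/43 = 3, a_3 = floor((43 + 42)/3) = 28.
  m_4 = 3*28 - 42 = 42, d_4 = (1893 - 42^2)/3 = 129/3 = 43, a_4 = floor((43 + 42)/43) = 1.
  m_5 = 43*1 - 42 = 1, d_5 = (1893 - 1^2)/43 = 1892/43 = 44, a_5 = floor((43 + 1)/44) = 1.
  m_6 = 44*1 - 1 = 43, d_6 = (1893 - 43^2)/44 = 44/44 = 1, a_6 = floor((43 + 43)/1) = 86.
  m_7 = 1*86 - 43 = 43, d_7 = (1893 - 43^2)/1 = 44/1 = 44: (m_7, d_7) = (m_1, d_1) = (43, 44), so from here the quotients repeat a_1, ..., a_6; the period length is 6.
Hence the expansion of sqrt(1893) is a_0 = 43 followed by the repeating block 1, 1, 28, 1, 1, 86 (period 6).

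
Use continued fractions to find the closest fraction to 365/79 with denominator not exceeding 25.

97/21

Expand x = 365/79 as a continued fraction with the Euclidean algorithm:
  365 = 4*79 + 49, so a_0 = 4.
  79 = 1*49 + 30, so a_1 = 1.
  49 = 1*30 + 19, so a_2 = 1.
  30 = 1*19 + 11, so a_3 = 1.
  19 = 1*11 + 8, so a_4 = 1.
  11 = 1*8 + 3, so a_5 = 1.
  8 = 2*3 + 2, so a_6 = 2.
  3 = 1*2 + 1, so a_7 = 1.
  2 = 2*1 + 0, so a_8 = 2.
so x = [4; 1, 1, 1, 1, 1, 2, 1, 2].
Convergents (p_i = a_i*p_{i-1} + p_{i-2}, q_i = a_i*q_{i-1} + q_{i-2} with p_{-2}=0, p_{-1}=1, q_{-2}=1, q_{-1}=0), until the denominator exceeds 25:
  i=0: a_0=4, p_0 = 4*1 + 0 = 4, q_0 = 4*0 + 1 = 1.
  i=1: a_1=1, p_1 = 1*4 + 1 = 5, q_1 = 1*1 + 0 = 1.
  i=2: a_2=1, p_2 = 1*5 + 4 = 9, q_2 = 1*1 + 1 = 2.
  i=3: a_3=1, p_3 = 1*9 + 5 = 14, q_3 = 1*2 + 1 = 3.
  i=4: a_4=1, p_4 = 1*14 + 9 = 23, q_4 = 1*3 + 2 = 5.
  i=5: a_5=1, p_5 = 1*23 + 14 = 37, q_5 = 1*5 + 3 = 8.
  i=6: a_6=2, p_6 = 2*37 + 23 = 97, q_6 = 2*8 + 5 = 21.
  i=7: a_7=1, p_7 = 1*97 + 37 = 134, q_7 = 1*21 + 8 = 29.
q_7 = 29 > 25, so the last convergent with denominator <= 25 is p_6/q_6 = 97/21.
The closest fraction with denominator <= 25 is either p_6/q_6 or the intermediate fraction (k*p_6 + p_5)/(k*q_6 + q_5) with the largest k >= 1 whose denominator stays <= 25; these approach x as k grows, and every other convergent or intermediate fraction in range is farther away.
Largest k: floor((25 - q_5)/q_6) = floor((25 - 8)/21) = 0.
Since k = 0, no intermediate fraction beyond p_6/q_6 has denominator <= 25, so the convergent 97/21 is the closest (its error is |365*21 - 97*79|/(79*21) = 2/1659).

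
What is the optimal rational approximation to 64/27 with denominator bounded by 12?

Expand x = 64/27 as a continued fraction with the Euclidean algorithm:
  64 = 2*27 + 10, so a_0 = 2.
  27 = 2*10 + 7, so a_1 = 2.
  10 = 1*7 + 3, so a_2 = 1.
  7 = 2*3 + 1, so a_3 = 2.
  3 = 3*1 + 0, so a_4 = 3.
so x = [2; 2, 1, 2, 3].
Convergents (p_i = a_i*p_{i-1} + p_{i-2}, q_i = a_i*q_{i-1} + q_{i-2} with p_{-2}=0, p_{-1}=1, q_{-2}=1, q_{-1}=0), until the denominator exceeds 12:
  i=0: a_0=2, p_0 = 2*1 + 0 = 2, q_0 = 2*0 + 1 = 1.
  i=1: a_1=2, p_1 = 2*2 + 1 = 5, q_1 = 2*1 + 0 = 2.
  i=2: a_2=1, p_2 = 1*5 + 2 = 7, q_2 = 1*2 + 1 = 3.
  i=3: a_3=2, p_3 = 2*7 + 5 = 19, q_3 = 2*3 + 2 = 8.
  i=4: a_4=3, p_4 = 3*19 + 7 = 64, q_4 = 3*8 + 3 = 27.
q_4 = 27 > 12, so the last convergent with denominator <= 12 is p_3/q_3 = 19/8.
The closest fraction with denominator <= 12 is either p_3/q_3 or the intermediate fraction (k*p_3 + p_2)/(k*q_3 + q_2) with the largest k >= 1 whose denominator stays <= 12; these approach x as k grows, and every other convergent or intermediate fraction in range is farther away.
Largest k: floor((12 - q_2)/q_3) = floor((12 - 3)/8) = 1.
That gives (1*19 + 7)/(1*8 + 3) = 26/11.
Compare the errors: |x - 19/8| = |64*8 - 19*27|/(27*8) = 1/216, and |x - 26/11| = |64*11 - 26*27|/(27*11) = 2/297.
Cross-multiplying, 1*297 = 297 < 432 = 2*216, so 1/216 is smaller: the convergent 19/8 is closer to x than 26/11.

19/8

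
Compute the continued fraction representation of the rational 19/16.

Run the Euclidean algorithm on 19 and 16; the successive quotients are the partial quotients a_0, a_1, ... (each step inverts the fractional part left over by the previous one):
  19 = 1*16 + 3, so a_0 = 1.
  16 = 5*3 + 1, so a_1 = 5.
  3 = 3*1 + 0, so a_2 = 3.
The remainder reaches 0 after 3 divisions, so the expansion has 3 partial quotients, read off in order.

[1; 5, 3]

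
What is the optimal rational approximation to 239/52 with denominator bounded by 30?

Expand x = 239/52 as a continued fraction with the Euclidean algorithm:
  239 = 4*52 + 31, so a_0 = 4.
  52 = 1*31 + 21, so a_1 = 1.
  31 = 1*21 + 10, so a_2 = 1.
  21 = 2*10 + 1, so a_3 = 2.
  10 = 10*1 + 0, so a_4 = 10.
so x = [4; 1, 1, 2, 10].
Convergents (p_i = a_i*p_{i-1} + p_{i-2}, q_i = a_i*q_{i-1} + q_{i-2} with p_{-2}=0, p_{-1}=1, q_{-2}=1, q_{-1}=0), until the denominator exceeds 30:
  i=0: a_0=4, p_0 = 4*1 + 0 = 4, q_0 = 4*0 + 1 = 1.
  i=1: a_1=1, p_1 = 1*4 + 1 = 5, q_1 = 1*1 + 0 = 1.
  i=2: a_2=1, p_2 = 1*5 + 4 = 9, q_2 = 1*1 + 1 = 2.
  i=3: a_3=2, p_3 = 2*9 + 5 = 23, q_3 = 2*2 + 1 = 5.
  i=4: a_4=10, p_4 = 10*23 + 9 = 239, q_4 = 10*5 + 2 = 52.
q_4 = 52 > 30, so the last convergent with denominator <= 30 is p_3/q_3 = 23/5.
The closest fraction with denominator <= 30 is either p_3/q_3 or the intermediate fraction (k*p_3 + p_2)/(k*q_3 + q_2) with the largest k >= 1 whose denominator stays <= 30; these approach x as k grows, and every other convergent or intermediate fraction in range is farther away.
Largest k: floor((30 - q_2)/q_3) = floor((30 - 2)/5) = 5.
That gives (5*23 + 9)/(5*5 + 2) = 124/27.
Compare the errors: |x - 23/5| = |239*5 - 23*52|/(52*5) = 1/260, and |x - 124/27| = |239*27 - 124*52|/(52*27) = 5/1404.
Cross-multiplying, 5*260 = 1300 < 1404 = 1*1404, so 5/1404 is smaller: the intermediate fraction 124/27 is closer to x than 23/5.

124/27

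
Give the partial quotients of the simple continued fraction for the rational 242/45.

Run the Euclidean algorithm on 242 and 45; the successive quotients are the partial quotients a_0, a_1, ... (each step inverts the fractional part left over by the previous one):
  242 = 5*45 + 17, so a_0 = 5.
  45 = 2*17 + 11, so a_1 = 2.
  17 = 1*11 + 6, so a_2 = 1.
  11 = 1*6 + 5, so a_3 = 1.
  6 = 1*5 + 1, so a_4 = 1.
  5 = 5*1 + 0, so a_5 = 5.
The remainder reaches 0 after 6 divisions, so the expansion has 6 partial quotients, read off in order.

[5; 2, 1, 1, 1, 5]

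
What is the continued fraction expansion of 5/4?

Run the Euclidean algorithm on 5 and 4; the successive quotients are the partial quotients a_0, a_1, ... (each step inverts the fractional part left over by the previous one):
  5 = 1*4 + 1, so a_0 = 1.
  4 = 4*1 + 0, so a_1 = 4.
The remainder reaches 0 after 2 divisions, so the expansion has 2 partial quotients, read off in order.

[1; 4]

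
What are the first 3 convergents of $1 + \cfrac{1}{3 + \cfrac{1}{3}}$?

1/1, 4/3, 13/10

Using the convergent recurrence p_i = a_i*p_{i-1} + p_{i-2}, q_i = a_i*q_{i-1} + q_{i-2} with p_{-2}=0, p_{-1}=1, q_{-2}=1, q_{-1}=0:
  i=0: a_0=1, p_0 = 1*1 + 0 = 1, q_0 = 1*0 + 1 = 1.
  i=1: a_1=3, p_1 = 3*1 + 1 = 4, q_1 = 3*1 + 0 = 3.
  i=2: a_2=3, p_2 = 3*4 + 1 = 13, q_2 = 3*3 + 1 = 10.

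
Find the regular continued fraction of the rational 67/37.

Run the Euclidean algorithm on 67 and 37; the successive quotients are the partial quotients a_0, a_1, ... (each step inverts the fractional part left over by the previous one):
  67 = 1*37 + 30, so a_0 = 1.
  37 = 1*30 + 7, so a_1 = 1.
  30 = 4*7 + 2, so a_2 = 4.
  7 = 3*2 + 1, so a_3 = 3.
  2 = 2*1 + 0, so a_4 = 2.
The remainder reaches 0 after 5 divisions, so the expansion has 5 partial quotients, read off in order.

[1; 1, 4, 3, 2]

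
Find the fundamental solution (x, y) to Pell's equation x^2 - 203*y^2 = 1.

(x, y) = (57, 4)

First expand sqrt(203) as a continued fraction. With x_i = (sqrt(203) + m_i)/d_i and (m_0, d_0) = (0, 1): a_0 = floor(sqrt(203)) = 14, since 14^2 = 196 <= 203 < 225 = 15^2.
Iterate m_{i+1} = d_i*a_i - m_i, d_{i+1} = (203 - m_{i+1}^2)/d_i, a_{i+1} = floor((a_0 + m_{i+1})/d_{i+1}):
  m_1 = 1*14 - 0 = 14, d_1 = (203 - 14^2)/1 = 7/1 = 7, a_1 = floor((14 + 14)/7) = 4.
  m_2 = 7*4 - 14 = 14, d_2 = (203 - 14^2)/7 = 7/7 = 1, a_2 = floor((14 + 14)/1) = 28.
  m_3 = 1*28 - 14 = 14, d_3 = (203 - 14^2)/1 = 7/1 = 7: (m_3, d_3) = (m_1, d_1) = (14, 7), so from here the quotients repeat a_1, a_2; the period length is 2.
So sqrt(203) = [14; (4, 28)] with period length k = 2.
k is even, so the fundamental solution of x^2 - 203y^2 = 1 is (p_{k-1}, q_{k-1}) = (p_1, q_1); compute convergents through index 1.
Convergents (p_i = a_i*p_{i-1} + p_{i-2}, q_i = a_i*q_{i-1} + q_{i-2} with p_{-2}=0, p_{-1}=1, q_{-2}=1, q_{-1}=0):
  i=0: a_0=14, p_0 = 14*1 + 0 = 14, q_0 = 14*0 + 1 = 1.
  i=1: a_1=4, p_1 = 4*14 + 1 = 57, q_1 = 4*1 + 0 = 4.
Check: 57^2 - 203*4^2 = 3249 - 3248 = 1, so (x, y) = (57, 4) solves the equation, and by the theorem it is the least positive solution.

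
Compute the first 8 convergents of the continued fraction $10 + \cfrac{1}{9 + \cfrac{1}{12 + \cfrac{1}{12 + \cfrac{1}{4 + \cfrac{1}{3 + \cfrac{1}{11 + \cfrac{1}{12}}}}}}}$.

10/1, 91/9, 1102/109, 13315/1317, 54362/5377, 176401/17448, 1994773/197305, 24113677/2385108

Using the convergent recurrence p_i = a_i*p_{i-1} + p_{i-2}, q_i = a_i*q_{i-1} + q_{i-2} with p_{-2}=0, p_{-1}=1, q_{-2}=1, q_{-1}=0:
  i=0: a_0=10, p_0 = 10*1 + 0 = 10, q_0 = 10*0 + 1 = 1.
  i=1: a_1=9, p_1 = 9*10 + 1 = 91, q_1 = 9*1 + 0 = 9.
  i=2: a_2=12, p_2 = 12*91 + 10 = 1102, q_2 = 12*9 + 1 = 109.
  i=3: a_3=12, p_3 = 12*1102 + 91 = 13315, q_3 = 12*109 + 9 = 1317.
  i=4: a_4=4, p_4 = 4*13315 + 1102 = 54362, q_4 = 4*1317 + 109 = 5377.
  i=5: a_5=3, p_5 = 3*54362 + 13315 = 176401, q_5 = 3*5377 + 1317 = 17448.
  i=6: a_6=11, p_6 = 11*176401 + 54362 = 1994773, q_6 = 11*17448 + 5377 = 197305.
  i=7: a_7=12, p_7 = 12*1994773 + 176401 = 24113677, q_7 = 12*197305 + 17448 = 2385108.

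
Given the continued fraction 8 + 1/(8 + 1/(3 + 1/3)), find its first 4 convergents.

Using the convergent recurrence p_i = a_i*p_{i-1} + p_{i-2}, q_i = a_i*q_{i-1} + q_{i-2} with p_{-2}=0, p_{-1}=1, q_{-2}=1, q_{-1}=0:
  i=0: a_0=8, p_0 = 8*1 + 0 = 8, q_0 = 8*0 + 1 = 1.
  i=1: a_1=8, p_1 = 8*8 + 1 = 65, q_1 = 8*1 + 0 = 8.
  i=2: a_2=3, p_2 = 3*65 + 8 = 203, q_2 = 3*8 + 1 = 25.
  i=3: a_3=3, p_3 = 3*203 + 65 = 674, q_3 = 3*25 + 8 = 83.

8/1, 65/8, 203/25, 674/83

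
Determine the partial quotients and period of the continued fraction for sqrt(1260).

Write x_i = (sqrt(1260) + m_i)/d_i with (m_0, d_0) = (0, 1). a_0 = floor(sqrt(1260)) = 35, since 35^2 = 1225 <= 1260 < 1296 = 36^2.
Iterate m_{i+1} = d_i*a_i - m_i, d_{i+1} = (1260 - m_{i+1}^2)/d_i, a_{i+1} = floor((a_0 + m_{i+1})/d_{i+1}):
  m_1 = 1*35 - 0 = 35, d_1 = (1260 - 35^2)/1 = 35/1 = 35, a_1 = floor((35 + 35)/35) = 2.
  m_2 = 35*2 - 35 = 35, d_2 = (1260 - 35^2)/35 = 35/35 = 1, a_2 = floor((35 + 35)/1) = 70.
  m_3 = 1*70 - 35 = 35, d_3 = (1260 - 35^2)/1 = 35/1 = 35: (m_3, d_3) = (m_1, d_1) = (35, 35), so from here the quotients repeat a_1, a_2; the period length is 2.
Hence the expansion of sqrt(1260) is a_0 = 35 followed by the repeating block 2, 70 (period 2).

[35; (2, 70)]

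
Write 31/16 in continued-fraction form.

Run the Euclidean algorithm on 31 and 16; the successive quotients are the partial quotients a_0, a_1, ... (each step inverts the fractional part left over by the previous one):
  31 = 1*16 + 15, so a_0 = 1.
  16 = 1*15 + 1, so a_1 = 1.
  15 = 15*1 + 0, so a_2 = 15.
The remainder reaches 0 after 3 divisions, so the expansion has 3 partial quotients, read off in order.

[1; 1, 15]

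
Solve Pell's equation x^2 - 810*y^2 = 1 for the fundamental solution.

First expand sqrt(810) as a continued fraction. With x_i = (sqrt(810) + m_i)/d_i and (m_0, d_0) = (0, 1): a_0 = floor(sqrt(810)) = 28, since 28^2 = 784 <= 810 < 841 = 29^2.
Iterate m_{i+1} = d_i*a_i - m_i, d_{i+1} = (810 - m_{i+1}^2)/d_i, a_{i+1} = floor((a_0 + m_{i+1})/d_{i+1}):
  m_1 = 1*28 - 0 = 28, d_1 = (810 - 28^2)/1 = 26/1 = 26, a_1 = floor((28 + 28)/26) = 2.
  m_2 = 26*2 - 28 = 24, d_2 = (810 - 24^2)/26 = 234/26 = 9, a_2 = floor((28 + 24)/9) = 5.
  m_3 = 9*5 - 24 = 21, d_3 = (810 - 21^2)/9 = 369/9 = 41, a_3 = floor((28 + 21)/41) = 1.
  m_4 = 41*1 - 21 = 20, d_4 = (810 - 20^2)/41 = 410/41 = 10, a_4 = floor((28 + 20)/10) = 4.
  m_5 = 10*4 - 20 = 20, d_5 = (810 - 20^2)/10 = 410/10 = 41, a_5 = floor((28 + 20)/41) = 1.
  m_6 = 41*1 - 20 = 21, d_6 = (810 - 21^2)/41 = 369/41 = 9, a_6 = floor((28 + 21)/9) = 5.
  m_7 = 9*5 - 21 = 24, d_7 = (810 - 24^2)/9 = 234/9 = 26, a_7 = floor((28 + 24)/26) = 2.
  m_8 = 26*2 - 24 = 28, d_8 = (810 - 28^2)/26 = 26/26 = 1, a_8 = floor((28 + 28)/1) = 56.
  m_9 = 1*56 - 28 = 28, d_9 = (810 - 28^2)/1 = 26/1 = 26: (m_9, d_9) = (m_1, d_1) = (28, 26), so from here the quotients repeat a_1, ..., a_8; the period length is 8.
So sqrt(810) = [28; (2, 5, 1, 4, 1, 5, 2, 56)] with period length k = 8.
k is even, so the fundamental solution of x^2 - 810y^2 = 1 is (p_{k-1}, q_{k-1}) = (p_7, q_7); compute convergents through index 7.
Convergents (p_i = a_i*p_{i-1} + p_{i-2}, q_i = a_i*q_{i-1} + q_{i-2} with p_{-2}=0, p_{-1}=1, q_{-2}=1, q_{-1}=0):
  i=0: a_0=28, p_0 = 28*1 + 0 = 28, q_0 = 28*0 + 1 = 1.
  i=1: a_1=2, p_1 = 2*28 + 1 = 57, q_1 = 2*1 + 0 = 2.
  i=2: a_2=5, p_2 = 5*57 + 28 = 313, q_2 = 5*2 + 1 = 11.
  i=3: a_3=1, p_3 = 1*313 + 57 = 370, q_3 = 1*11 + 2 = 13.
  i=4: a_4=4, p_4 = 4*370 + 313 = 1793, q_4 = 4*13 + 11 = 63.
  i=5: a_5=1, p_5 = 1*1793 + 370 = 2163, q_5 = 1*63 + 13 = 76.
  i=6: a_6=5, p_6 = 5*2163 + 1793 = 12608, q_6 = 5*76 + 63 = 443.
  i=7: a_7=2, p_7 = 2*12608 + 2163 = 27379, q_7 = 2*443 + 76 = 962.
Check: 27379^2 - 810*962^2 = 749609641 - 749609640 = 1, so (x, y) = (27379, 962) solves the equation, and by the theorem it is the least positive solution.

(x, y) = (27379, 962)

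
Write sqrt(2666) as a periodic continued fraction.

Write x_i = (sqrt(2666) + m_i)/d_i with (m_0, d_0) = (0, 1). a_0 = floor(sqrt(2666)) = 51, since 51^2 = 2601 <= 2666 < 2704 = 52^2.
Iterate m_{i+1} = d_i*a_i - m_i, d_{i+1} = (2666 - m_{i+1}^2)/d_i, a_{i+1} = floor((a_0 + m_{i+1})/d_{i+1}):
  m_1 = 1*51 - 0 = 51, d_1 = (2666 - 51^2)/1 = 65/1 = 65, a_1 = floor((51 + 51)/65) = 1.
  m_2 = 65*1 - 51 = 14, d_2 = (2666 - 14^2)/65 = 2470/65 = 38, a_2 = floor((51 + 14)/38) = 1.
  m_3 = 38*1 - 14 = 24, d_3 = (2666 - 24^2)/38 = 2090/38 = 55, a_3 = floor((51 + 24)/55) = 1.
  m_4 = 55*1 - 24 = 31, d_4 = (2666 - 31^2)/55 = 1705/55 = 31, a_4 = floor((51 + 31)/31) = 2.
  m_5 = 31*2 - 31 = 31, d_5 = (2666 - 31^2)/31 = 1705/31 = 55, a_5 = floor((51 + 31)/55) = 1.
  m_6 = 55*1 - 31 = 24, d_6 = (2666 - 24^2)/55 = 2090/55 = 38, a_6 = floor((51 + 24)/38) = 1.
  m_7 = 38*1 - 24 = 14, d_7 = (2666 - 14^2)/38 = 2470/38 = 65, a_7 = floor((51 + 14)/65) = 1.
  m_8 = 65*1 - 14 = 51, d_8 = (2666 - 51^2)/65 = 65/65 = 1, a_8 = floor((51 + 51)/1) = 102.
  m_9 = 1*102 - 51 = 51, d_9 = (2666 - 51^2)/1 = 65/1 = 65: (m_9, d_9) = (m_1, d_1) = (51, 65), so from here the quotients repeat a_1, ..., a_8; the period length is 8.
Hence the expansion of sqrt(2666) is a_0 = 51 followed by the repeating block 1, 1, 1, 2, 1, 1, 1, 102 (period 8).

[51; (1, 1, 1, 2, 1, 1, 1, 102)]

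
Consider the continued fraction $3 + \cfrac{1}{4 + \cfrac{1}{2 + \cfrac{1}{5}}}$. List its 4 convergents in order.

3/1, 13/4, 29/9, 158/49

Using the convergent recurrence p_i = a_i*p_{i-1} + p_{i-2}, q_i = a_i*q_{i-1} + q_{i-2} with p_{-2}=0, p_{-1}=1, q_{-2}=1, q_{-1}=0:
  i=0: a_0=3, p_0 = 3*1 + 0 = 3, q_0 = 3*0 + 1 = 1.
  i=1: a_1=4, p_1 = 4*3 + 1 = 13, q_1 = 4*1 + 0 = 4.
  i=2: a_2=2, p_2 = 2*13 + 3 = 29, q_2 = 2*4 + 1 = 9.
  i=3: a_3=5, p_3 = 5*29 + 13 = 158, q_3 = 5*9 + 4 = 49.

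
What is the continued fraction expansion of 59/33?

[1; 1, 3, 1, 2, 2]

Run the Euclidean algorithm on 59 and 33; the successive quotients are the partial quotients a_0, a_1, ... (each step inverts the fractional part left over by the previous one):
  59 = 1*33 + 26, so a_0 = 1.
  33 = 1*26 + 7, so a_1 = 1.
  26 = 3*7 + 5, so a_2 = 3.
  7 = 1*5 + 2, so a_3 = 1.
  5 = 2*2 + 1, so a_4 = 2.
  2 = 2*1 + 0, so a_5 = 2.
The remainder reaches 0 after 6 divisions, so the expansion has 6 partial quotients, read off in order.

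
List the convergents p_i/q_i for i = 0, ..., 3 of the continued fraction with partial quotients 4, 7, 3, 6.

4/1, 29/7, 91/22, 575/139

Using the convergent recurrence p_i = a_i*p_{i-1} + p_{i-2}, q_i = a_i*q_{i-1} + q_{i-2} with p_{-2}=0, p_{-1}=1, q_{-2}=1, q_{-1}=0:
  i=0: a_0=4, p_0 = 4*1 + 0 = 4, q_0 = 4*0 + 1 = 1.
  i=1: a_1=7, p_1 = 7*4 + 1 = 29, q_1 = 7*1 + 0 = 7.
  i=2: a_2=3, p_2 = 3*29 + 4 = 91, q_2 = 3*7 + 1 = 22.
  i=3: a_3=6, p_3 = 6*91 + 29 = 575, q_3 = 6*22 + 7 = 139.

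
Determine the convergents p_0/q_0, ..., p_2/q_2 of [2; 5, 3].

Using the convergent recurrence p_i = a_i*p_{i-1} + p_{i-2}, q_i = a_i*q_{i-1} + q_{i-2} with p_{-2}=0, p_{-1}=1, q_{-2}=1, q_{-1}=0:
  i=0: a_0=2, p_0 = 2*1 + 0 = 2, q_0 = 2*0 + 1 = 1.
  i=1: a_1=5, p_1 = 5*2 + 1 = 11, q_1 = 5*1 + 0 = 5.
  i=2: a_2=3, p_2 = 3*11 + 2 = 35, q_2 = 3*5 + 1 = 16.

2/1, 11/5, 35/16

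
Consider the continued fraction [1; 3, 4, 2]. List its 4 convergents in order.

Using the convergent recurrence p_i = a_i*p_{i-1} + p_{i-2}, q_i = a_i*q_{i-1} + q_{i-2} with p_{-2}=0, p_{-1}=1, q_{-2}=1, q_{-1}=0:
  i=0: a_0=1, p_0 = 1*1 + 0 = 1, q_0 = 1*0 + 1 = 1.
  i=1: a_1=3, p_1 = 3*1 + 1 = 4, q_1 = 3*1 + 0 = 3.
  i=2: a_2=4, p_2 = 4*4 + 1 = 17, q_2 = 4*3 + 1 = 13.
  i=3: a_3=2, p_3 = 2*17 + 4 = 38, q_3 = 2*13 + 3 = 29.

1/1, 4/3, 17/13, 38/29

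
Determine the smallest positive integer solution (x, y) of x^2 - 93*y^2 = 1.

(x, y) = (12151, 1260)

First expand sqrt(93) as a continued fraction. With x_i = (sqrt(93) + m_i)/d_i and (m_0, d_0) = (0, 1): a_0 = floor(sqrt(93)) = 9, since 9^2 = 81 <= 93 < 100 = 10^2.
Iterate m_{i+1} = d_i*a_i - m_i, d_{i+1} = (93 - m_{i+1}^2)/d_i, a_{i+1} = floor((a_0 + m_{i+1})/d_{i+1}):
  m_1 = 1*9 - 0 = 9, d_1 = (93 - 9^2)/1 = 12/1 = 12, a_1 = floor((9 + 9)/12) = 1.
  m_2 = 12*1 - 9 = 3, d_2 = (93 - 3^2)/12 = 84/12 = 7, a_2 = floor((9 + 3)/7) = 1.
  m_3 = 7*1 - 3 = 4, d_3 = (93 - 4^2)/7 = 77/7 = 11, a_3 = floor((9 + 4)/11) = 1.
  m_4 = 11*1 - 4 = 7, d_4 = (93 - 7^2)/11 = 44/11 = 4, a_4 = floor((9 + 7)/4) = 4.
  m_5 = 4*4 - 7 = 9, d_5 = (93 - 9^2)/4 = 12/4 = 3, a_5 = floor((9 + 9)/3) = 6.
  m_6 = 3*6 - 9 = 9, d_6 = (93 - 9^2)/3 = 12/3 = 4, a_6 = floor((9 + 9)/4) = 4.
  m_7 = 4*4 - 9 = 7, d_7 = (93 - 7^2)/4 = 44/4 = 11, a_7 = floor((9 + 7)/11) = 1.
  m_8 = 11*1 - 7 = 4, d_8 = (93 - 4^2)/11 = 77/11 = 7, a_8 = floor((9 + 4)/7) = 1.
  m_9 = 7*1 - 4 = 3, d_9 = (93 - 3^2)/7 = 84/7 = 12, a_9 = floor((9 + 3)/12) = 1.
  m_10 = 12*1 - 3 = 9, d_10 = (93 - 9^2)/12 = 12/12 = 1, a_10 = floor((9 + 9)/1) = 18.
  m_11 = 1*18 - 9 = 9, d_11 = (93 - 9^2)/1 = 12/1 = 12: (m_11, d_11) = (m_1, d_1) = (9, 12), so from here the quotients repeat a_1, ..., a_10; the period length is 10.
So sqrt(93) = [9; (1, 1, 1, 4, 6, 4, 1, 1, 1, 18)] with period length k = 10.
k is even, so the fundamental solution of x^2 - 93y^2 = 1 is (p_{k-1}, q_{k-1}) = (p_9, q_9); compute convergents through index 9.
Convergents (p_i = a_i*p_{i-1} + p_{i-2}, q_i = a_i*q_{i-1} + q_{i-2} with p_{-2}=0, p_{-1}=1, q_{-2}=1, q_{-1}=0):
  i=0: a_0=9, p_0 = 9*1 + 0 = 9, q_0 = 9*0 + 1 = 1.
  i=1: a_1=1, p_1 = 1*9 + 1 = 10, q_1 = 1*1 + 0 = 1.
  i=2: a_2=1, p_2 = 1*10 + 9 = 19, q_2 = 1*1 + 1 = 2.
  i=3: a_3=1, p_3 = 1*19 + 10 = 29, q_3 = 1*2 + 1 = 3.
  i=4: a_4=4, p_4 = 4*29 + 19 = 135, q_4 = 4*3 + 2 = 14.
  i=5: a_5=6, p_5 = 6*135 + 29 = 839, q_5 = 6*14 + 3 = 87.
  i=6: a_6=4, p_6 = 4*839 + 135 = 3491, q_6 = 4*87 + 14 = 362.
  i=7: a_7=1, p_7 = 1*3491 + 839 = 4330, q_7 = 1*362 + 87 = 449.
  i=8: a_8=1, p_8 = 1*4330 + 3491 = 7821, q_8 = 1*449 + 362 = 811.
  i=9: a_9=1, p_9 = 1*7821 + 4330 = 12151, q_9 = 1*811 + 449 = 1260.
Check: 12151^2 - 93*1260^2 = 147646801 - 147646800 = 1, so (x, y) = (12151, 1260) solves the equation, and by the theorem it is the least positive solution.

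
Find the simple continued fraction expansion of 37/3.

[12; 3]

Run the Euclidean algorithm on 37 and 3; the successive quotients are the partial quotients a_0, a_1, ... (each step inverts the fractional part left over by the previous one):
  37 = 12*3 + 1, so a_0 = 12.
  3 = 3*1 + 0, so a_1 = 3.
The remainder reaches 0 after 2 divisions, so the expansion has 2 partial quotients, read off in order.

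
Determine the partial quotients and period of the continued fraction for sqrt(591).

[24; (3, 4, 1, 1, 7, 1, 1, 4, 3, 48)]

Write x_i = (sqrt(591) + m_i)/d_i with (m_0, d_0) = (0, 1). a_0 = floor(sqrt(591)) = 24, since 24^2 = 576 <= 591 < 625 = 25^2.
Iterate m_{i+1} = d_i*a_i - m_i, d_{i+1} = (591 - m_{i+1}^2)/d_i, a_{i+1} = floor((a_0 + m_{i+1})/d_{i+1}):
  m_1 = 1*24 - 0 = 24, d_1 = (591 - 24^2)/1 = 15/1 = 15, a_1 = floor((24 + 24)/15) = 3.
  m_2 = 15*3 - 24 = 21, d_2 = (591 - 21^2)/15 = 150/15 = 10, a_2 = floor((24 + 21)/10) = 4.
  m_3 = 10*4 - 21 = 19, d_3 = (591 - 19^2)/10 = 230/10 = 23, a_3 = floor((24 + 19)/23) = 1.
  m_4 = 23*1 - 19 = 4, d_4 = (591 - 4^2)/23 = 575/23 = 25, a_4 = floor((24 + 4)/25) = 1.
  m_5 = 25*1 - 4 = 21, d_5 = (591 - 21^2)/25 = 150/25 = 6, a_5 = floor((24 + 21)/6) = 7.
  m_6 = 6*7 - 21 = 21, d_6 = (591 - 21^2)/6 = 150/6 = 25, a_6 = floor((24 + 21)/25) = 1.
  m_7 = 25*1 - 21 = 4, d_7 = (591 - 4^2)/25 = 575/25 = 23, a_7 = floor((24 + 4)/23) = 1.
  m_8 = 23*1 - 4 = 19, d_8 = (591 - 19^2)/23 = 230/23 = 10, a_8 = floor((24 + 19)/10) = 4.
  m_9 = 10*4 - 19 = 21, d_9 = (591 - 21^2)/10 = 150/10 = 15, a_9 = floor((24 + 21)/15) = 3.
  m_10 = 15*3 - 21 = 24, d_10 = (591 - 24^2)/15 = 15/15 = 1, a_10 = floor((24 + 24)/1) = 48.
  m_11 = 1*48 - 24 = 24, d_11 = (591 - 24^2)/1 = 15/1 = 15: (m_11, d_11) = (m_1, d_1) = (24, 15), so from here the quotients repeat a_1, ..., a_10; the period length is 10.
Hence the expansion of sqrt(591) is a_0 = 24 followed by the repeating block 3, 4, 1, 1, 7, 1, 1, 4, 3, 48 (period 10).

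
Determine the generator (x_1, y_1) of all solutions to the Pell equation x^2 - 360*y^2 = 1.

(x, y) = (19, 1)

First expand sqrt(360) as a continued fraction. With x_i = (sqrt(360) + m_i)/d_i and (m_0, d_0) = (0, 1): a_0 = floor(sqrt(360)) = 18, since 18^2 = 324 <= 360 < 361 = 19^2.
Iterate m_{i+1} = d_i*a_i - m_i, d_{i+1} = (360 - m_{i+1}^2)/d_i, a_{i+1} = floor((a_0 + m_{i+1})/d_{i+1}):
  m_1 = 1*18 - 0 = 18, d_1 = (360 - 18^2)/1 = 36/1 = 36, a_1 = floor((18 + 18)/36) = 1.
  m_2 = 36*1 - 18 = 18, d_2 = (360 - 18^2)/36 = 36/36 = 1, a_2 = floor((18 + 18)/1) = 36.
  m_3 = 1*36 - 18 = 18, d_3 = (360 - 18^2)/1 = 36/1 = 36: (m_3, d_3) = (m_1, d_1) = (18, 36), so from here the quotients repeat a_1, a_2; the period length is 2.
So sqrt(360) = [18; (1, 36)] with period length k = 2.
k is even, so the fundamental solution of x^2 - 360y^2 = 1 is (p_{k-1}, q_{k-1}) = (p_1, q_1); compute convergents through index 1.
Convergents (p_i = a_i*p_{i-1} + p_{i-2}, q_i = a_i*q_{i-1} + q_{i-2} with p_{-2}=0, p_{-1}=1, q_{-2}=1, q_{-1}=0):
  i=0: a_0=18, p_0 = 18*1 + 0 = 18, q_0 = 18*0 + 1 = 1.
  i=1: a_1=1, p_1 = 1*18 + 1 = 19, q_1 = 1*1 + 0 = 1.
Check: 19^2 - 360*1^2 = 361 - 360 = 1, so (x, y) = (19, 1) solves the equation, and by the theorem it is the least positive solution.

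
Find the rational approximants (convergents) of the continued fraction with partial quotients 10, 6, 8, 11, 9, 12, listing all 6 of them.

Using the convergent recurrence p_i = a_i*p_{i-1} + p_{i-2}, q_i = a_i*q_{i-1} + q_{i-2} with p_{-2}=0, p_{-1}=1, q_{-2}=1, q_{-1}=0:
  i=0: a_0=10, p_0 = 10*1 + 0 = 10, q_0 = 10*0 + 1 = 1.
  i=1: a_1=6, p_1 = 6*10 + 1 = 61, q_1 = 6*1 + 0 = 6.
  i=2: a_2=8, p_2 = 8*61 + 10 = 498, q_2 = 8*6 + 1 = 49.
  i=3: a_3=11, p_3 = 11*498 + 61 = 5539, q_3 = 11*49 + 6 = 545.
  i=4: a_4=9, p_4 = 9*5539 + 498 = 50349, q_4 = 9*545 + 49 = 4954.
  i=5: a_5=12, p_5 = 12*50349 + 5539 = 609727, q_5 = 12*4954 + 545 = 59993.

10/1, 61/6, 498/49, 5539/545, 50349/4954, 609727/59993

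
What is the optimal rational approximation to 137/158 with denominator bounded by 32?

13/15

Expand x = 137/158 as a continued fraction with the Euclidean algorithm:
  137 = 0*158 + 137, so a_0 = 0.
  158 = 1*137 + 21, so a_1 = 1.
  137 = 6*21 + 11, so a_2 = 6.
  21 = 1*11 + 10, so a_3 = 1.
  11 = 1*10 + 1, so a_4 = 1.
  10 = 10*1 + 0, so a_5 = 10.
so x = [0; 1, 6, 1, 1, 10].
Convergents (p_i = a_i*p_{i-1} + p_{i-2}, q_i = a_i*q_{i-1} + q_{i-2} with p_{-2}=0, p_{-1}=1, q_{-2}=1, q_{-1}=0), until the denominator exceeds 32:
  i=0: a_0=0, p_0 = 0*1 + 0 = 0, q_0 = 0*0 + 1 = 1.
  i=1: a_1=1, p_1 = 1*0 + 1 = 1, q_1 = 1*1 + 0 = 1.
  i=2: a_2=6, p_2 = 6*1 + 0 = 6, q_2 = 6*1 + 1 = 7.
  i=3: a_3=1, p_3 = 1*6 + 1 = 7, q_3 = 1*7 + 1 = 8.
  i=4: a_4=1, p_4 = 1*7 + 6 = 13, q_4 = 1*8 + 7 = 15.
  i=5: a_5=10, p_5 = 10*13 + 7 = 137, q_5 = 10*15 + 8 = 158.
q_5 = 158 > 32, so the last convergent with denominator <= 32 is p_4/q_4 = 13/15.
The closest fraction with denominator <= 32 is either p_4/q_4 or the intermediate fraction (k*p_4 + p_3)/(k*q_4 + q_3) with the largest k >= 1 whose denominator stays <= 32; these approach x as k grows, and every other convergent or intermediate fraction in range is farther away.
Largest k: floor((32 - q_3)/q_4) = floor((32 - 8)/15) = 1.
That gives (1*13 + 7)/(1*15 + 8) = 20/23.
Compare the errors: |x - 13/15| = |137*15 - 13*158|/(158*15) = 1/2370, and |x - 20/23| = |137*23 - 20*158|/(158*23) = 9/3634.
Cross-multiplying, 1*3634 = 3634 < 21330 = 9*2370, so 1/2370 is smaller: the convergent 13/15 is closer to x than 20/23.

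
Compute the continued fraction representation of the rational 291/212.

Run the Euclidean algorithm on 291 and 212; the successive quotients are the partial quotients a_0, a_1, ... (each step inverts the fractional part left over by the previous one):
  291 = 1*212 + 79, so a_0 = 1.
  212 = 2*79 + 54, so a_1 = 2.
  79 = 1*54 + 25, so a_2 = 1.
  54 = 2*25 + 4, so a_3 = 2.
  25 = 6*4 + 1, so a_4 = 6.
  4 = 4*1 + 0, so a_5 = 4.
The remainder reaches 0 after 6 divisions, so the expansion has 6 partial quotients, read off in order.

[1; 2, 1, 2, 6, 4]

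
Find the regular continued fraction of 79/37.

[2; 7, 2, 2]

Run the Euclidean algorithm on 79 and 37; the successive quotients are the partial quotients a_0, a_1, ... (each step inverts the fractional part left over by the previous one):
  79 = 2*37 + 5, so a_0 = 2.
  37 = 7*5 + 2, so a_1 = 7.
  5 = 2*2 + 1, so a_2 = 2.
  2 = 2*1 + 0, so a_3 = 2.
The remainder reaches 0 after 4 divisions, so the expansion has 4 partial quotients, read off in order.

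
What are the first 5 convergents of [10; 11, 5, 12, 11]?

10/1, 111/11, 565/56, 6891/683, 76366/7569

Using the convergent recurrence p_i = a_i*p_{i-1} + p_{i-2}, q_i = a_i*q_{i-1} + q_{i-2} with p_{-2}=0, p_{-1}=1, q_{-2}=1, q_{-1}=0:
  i=0: a_0=10, p_0 = 10*1 + 0 = 10, q_0 = 10*0 + 1 = 1.
  i=1: a_1=11, p_1 = 11*10 + 1 = 111, q_1 = 11*1 + 0 = 11.
  i=2: a_2=5, p_2 = 5*111 + 10 = 565, q_2 = 5*11 + 1 = 56.
  i=3: a_3=12, p_3 = 12*565 + 111 = 6891, q_3 = 12*56 + 11 = 683.
  i=4: a_4=11, p_4 = 11*6891 + 565 = 76366, q_4 = 11*683 + 56 = 7569.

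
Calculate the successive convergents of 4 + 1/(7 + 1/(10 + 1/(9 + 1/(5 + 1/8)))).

Using the convergent recurrence p_i = a_i*p_{i-1} + p_{i-2}, q_i = a_i*q_{i-1} + q_{i-2} with p_{-2}=0, p_{-1}=1, q_{-2}=1, q_{-1}=0:
  i=0: a_0=4, p_0 = 4*1 + 0 = 4, q_0 = 4*0 + 1 = 1.
  i=1: a_1=7, p_1 = 7*4 + 1 = 29, q_1 = 7*1 + 0 = 7.
  i=2: a_2=10, p_2 = 10*29 + 4 = 294, q_2 = 10*7 + 1 = 71.
  i=3: a_3=9, p_3 = 9*294 + 29 = 2675, q_3 = 9*71 + 7 = 646.
  i=4: a_4=5, p_4 = 5*2675 + 294 = 13669, q_4 = 5*646 + 71 = 3301.
  i=5: a_5=8, p_5 = 8*13669 + 2675 = 112027, q_5 = 8*3301 + 646 = 27054.

4/1, 29/7, 294/71, 2675/646, 13669/3301, 112027/27054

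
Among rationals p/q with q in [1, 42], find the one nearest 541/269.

2/1

Expand x = 541/269 as a continued fraction with the Euclidean algorithm:
  541 = 2*269 + 3, so a_0 = 2.
  269 = 89*3 + 2, so a_1 = 89.
  3 = 1*2 + 1, so a_2 = 1.
  2 = 2*1 + 0, so a_3 = 2.
so x = [2; 89, 1, 2].
Convergents (p_i = a_i*p_{i-1} + p_{i-2}, q_i = a_i*q_{i-1} + q_{i-2} with p_{-2}=0, p_{-1}=1, q_{-2}=1, q_{-1}=0), until the denominator exceeds 42:
  i=0: a_0=2, p_0 = 2*1 + 0 = 2, q_0 = 2*0 + 1 = 1.
  i=1: a_1=89, p_1 = 89*2 + 1 = 179, q_1 = 89*1 + 0 = 89.
q_1 = 89 > 42, so the last convergent with denominator <= 42 is p_0/q_0 = 2/1.
The closest fraction with denominator <= 42 is either p_0/q_0 or the intermediate fraction (k*p_0 + p_{-1})/(k*q_0 + q_{-1}) with the largest k >= 1 whose denominator stays <= 42; these approach x as k grows, and every other convergent or intermediate fraction in range is farther away.
Largest k: floor((42 - q_{-1})/q_0) = floor((42 - 0)/1) = 42 (using the seeds p_{-1} = 1, q_{-1} = 0).
That gives (42*2 + 1)/(42*1 + 0) = 85/42.
Compare the errors: |x - 2/1| = |541*1 - 2*269|/(269*1) = 3/269, and |x - 85/42| = |541*42 - 85*269|/(269*42) = 143/11298.
Cross-multiplying, 3*11298 = 33894 < 38467 = 143*269, so 3/269 is smaller: the convergent 2/1 is closer to x than 85/42.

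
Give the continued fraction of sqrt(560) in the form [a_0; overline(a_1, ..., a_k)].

[23; overline(1, 1, 1, 46)]

Write x_i = (sqrt(560) + m_i)/d_i with (m_0, d_0) = (0, 1). a_0 = floor(sqrt(560)) = 23, since 23^2 = 529 <= 560 < 576 = 24^2.
Iterate m_{i+1} = d_i*a_i - m_i, d_{i+1} = (560 - m_{i+1}^2)/d_i, a_{i+1} = floor((a_0 + m_{i+1})/d_{i+1}):
  m_1 = 1*23 - 0 = 23, d_1 = (560 - 23^2)/1 = 31/1 = 31, a_1 = floor((23 + 23)/31) = 1.
  m_2 = 31*1 - 23 = 8, d_2 = (560 - 8^2)/31 = 496/31 = 16, a_2 = floor((23 + 8)/16) = 1.
  m_3 = 16*1 - 8 = 8, d_3 = (560 - 8^2)/16 = 496/16 = 31, a_3 = floor((23 + 8)/31) = 1.
  m_4 = 31*1 - 8 = 23, d_4 = (560 - 23^2)/31 = 31/31 = 1, a_4 = floor((23 + 23)/1) = 46.
  m_5 = 1*46 - 23 = 23, d_5 = (560 - 23^2)/1 = 31/1 = 31: (m_5, d_5) = (m_1, d_1) = (23, 31), so from here the quotients repeat a_1, ..., a_4; the period length is 4.
Hence the expansion of sqrt(560) is a_0 = 23 followed by the repeating block 1, 1, 1, 46 (period 4).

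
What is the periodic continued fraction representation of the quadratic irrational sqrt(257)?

[16; (32)]

Write x_i = (sqrt(257) + m_i)/d_i with (m_0, d_0) = (0, 1). a_0 = floor(sqrt(257)) = 16, since 16^2 = 256 <= 257 < 289 = 17^2.
Iterate m_{i+1} = d_i*a_i - m_i, d_{i+1} = (257 - m_{i+1}^2)/d_i, a_{i+1} = floor((a_0 + m_{i+1})/d_{i+1}):
  m_1 = 1*16 - 0 = 16, d_1 = (257 - 16^2)/1 = 1/1 = 1, a_1 = floor((16 + 16)/1) = 32.
  m_2 = 1*32 - 16 = 16, d_2 = (257 - 16^2)/1 = 1/1 = 1: (m_2, d_2) = (m_1, d_1) = (16, 1), so from here the quotient a_1 repeats; the period length is 1.
Hence the expansion of sqrt(257) is a_0 = 16 followed by the repeating block 32 (period 1).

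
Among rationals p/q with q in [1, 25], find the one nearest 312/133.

Expand x = 312/133 as a continued fraction with the Euclidean algorithm:
  312 = 2*133 + 46, so a_0 = 2.
  133 = 2*46 + 41, so a_1 = 2.
  46 = 1*41 + 5, so a_2 = 1.
  41 = 8*5 + 1, so a_3 = 8.
  5 = 5*1 + 0, so a_4 = 5.
so x = [2; 2, 1, 8, 5].
Convergents (p_i = a_i*p_{i-1} + p_{i-2}, q_i = a_i*q_{i-1} + q_{i-2} with p_{-2}=0, p_{-1}=1, q_{-2}=1, q_{-1}=0), until the denominator exceeds 25:
  i=0: a_0=2, p_0 = 2*1 + 0 = 2, q_0 = 2*0 + 1 = 1.
  i=1: a_1=2, p_1 = 2*2 + 1 = 5, q_1 = 2*1 + 0 = 2.
  i=2: a_2=1, p_2 = 1*5 + 2 = 7, q_2 = 1*2 + 1 = 3.
  i=3: a_3=8, p_3 = 8*7 + 5 = 61, q_3 = 8*3 + 2 = 26.
q_3 = 26 > 25, so the last convergent with denominator <= 25 is p_2/q_2 = 7/3.
The closest fraction with denominator <= 25 is either p_2/q_2 or the intermediate fraction (k*p_2 + p_1)/(k*q_2 + q_1) with the largest k >= 1 whose denominator stays <= 25; these approach x as k grows, and every other convergent or intermediate fraction in range is farther away.
Largest k: floor((25 - q_1)/q_2) = floor((25 - 2)/3) = 7.
That gives (7*7 + 5)/(7*3 + 2) = 54/23.
Compare the errors: |x - 7/3| = |312*3 - 7*133|/(133*3) = 5/399, and |x - 54/23| = |312*23 - 54*133|/(133*23) = 6/3059.
Cross-multiplying, 6*399 = 2394 < 15295 = 5*3059, so 6/3059 is smaller: the intermediate fraction 54/23 is closer to x than 7/3.

54/23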